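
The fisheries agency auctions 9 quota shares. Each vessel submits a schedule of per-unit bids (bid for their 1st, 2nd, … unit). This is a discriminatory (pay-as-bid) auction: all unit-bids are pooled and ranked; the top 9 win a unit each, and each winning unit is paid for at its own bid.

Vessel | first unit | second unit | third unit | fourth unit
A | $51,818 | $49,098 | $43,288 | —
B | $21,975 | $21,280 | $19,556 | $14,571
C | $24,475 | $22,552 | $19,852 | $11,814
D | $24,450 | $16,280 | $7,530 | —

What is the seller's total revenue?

All unit-bids, highest first — top 9: 51,818 (A-1), 49,098 (A-2), 43,288 (A-3), 24,475 (C-1), 24,450 (D-1), 22,552 (C-2), 21,975 (B-1), 21,280 (B-2), 19,852 (C-3)
Next rejected bid: $19,556 (not a price — pay-as-bid).
Each winning unit pays its own bid.
Revenue = 51,818 + 49,098 + 43,288 + 24,475 + 24,450 + 22,552 + 21,975 + 21,280 + 19,852 = $278,788.

Total revenue: $278,788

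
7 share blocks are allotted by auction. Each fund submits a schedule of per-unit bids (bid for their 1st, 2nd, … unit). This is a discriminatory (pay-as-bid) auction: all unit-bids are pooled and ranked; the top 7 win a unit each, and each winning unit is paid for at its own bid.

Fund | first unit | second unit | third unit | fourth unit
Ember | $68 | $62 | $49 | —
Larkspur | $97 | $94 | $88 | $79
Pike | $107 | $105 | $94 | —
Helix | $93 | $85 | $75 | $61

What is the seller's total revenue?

Total revenue: $678

Pooled unit-bids ranked (top 7): 107 (Pike-1), 105 (Pike-2), 97 (Larkspur-1), 94 (Larkspur-2), 94 (Pike-3), 93 (Helix-1), 88 (Larkspur-3)
Next rejected bid: $85 (not a price — pay-as-bid).
Each winning unit pays its own bid.
Revenue = 107 + 105 + 97 + 94 + 94 + 93 + 88 = $678.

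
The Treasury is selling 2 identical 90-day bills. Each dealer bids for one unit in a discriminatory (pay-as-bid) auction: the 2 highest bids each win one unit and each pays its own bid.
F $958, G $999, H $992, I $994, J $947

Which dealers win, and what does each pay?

Sorting: 999 (G), 994 (I), 992 (H), 958 (F), …
Top 2: G, I.
Each winner pays its own bid: G $999, I $994.

G $999, I $994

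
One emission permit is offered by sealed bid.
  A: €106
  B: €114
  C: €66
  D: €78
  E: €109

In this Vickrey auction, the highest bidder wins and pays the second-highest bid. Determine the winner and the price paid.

B pays €109

Vickrey auction: the highest bidder wins and pays the second-highest bid.
Bids in order: 114 (B) > 109 (E) > 106 (A) > 78 (D) > 66 (C)
B is highest; pays the second-highest bid, €109.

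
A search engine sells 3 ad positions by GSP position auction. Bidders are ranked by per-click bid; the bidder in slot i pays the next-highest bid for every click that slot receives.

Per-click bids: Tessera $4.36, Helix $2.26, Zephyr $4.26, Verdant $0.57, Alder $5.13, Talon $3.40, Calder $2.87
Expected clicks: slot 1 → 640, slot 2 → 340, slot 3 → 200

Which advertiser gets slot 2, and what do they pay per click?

Per-click bids in order: $5.13 (Alder) > $4.36 (Tessera) > $4.26 (Zephyr) > $3.40 (Talon) > …
Slot 2 goes to the second-ranked bidder, Tessera, who pays the next bid down: $4.26/click.

Tessera; $4.26 per click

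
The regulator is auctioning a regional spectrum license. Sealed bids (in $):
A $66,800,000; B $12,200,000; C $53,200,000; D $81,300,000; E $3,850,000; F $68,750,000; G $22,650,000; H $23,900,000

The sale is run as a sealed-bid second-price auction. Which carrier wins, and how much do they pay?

Sealed-bid second-price auction: the highest bidder wins and pays the second-highest bid.
Bids ranked: 81,300,000 (D) > 68,750,000 (F) > 66,800,000 (A) > 53,200,000 (C) > 23,900,000 (H) > 22,650,000 (G) > …
D wins with the highest bid; price is set by the runner-up at $68,750,000.

D pays $68,750,000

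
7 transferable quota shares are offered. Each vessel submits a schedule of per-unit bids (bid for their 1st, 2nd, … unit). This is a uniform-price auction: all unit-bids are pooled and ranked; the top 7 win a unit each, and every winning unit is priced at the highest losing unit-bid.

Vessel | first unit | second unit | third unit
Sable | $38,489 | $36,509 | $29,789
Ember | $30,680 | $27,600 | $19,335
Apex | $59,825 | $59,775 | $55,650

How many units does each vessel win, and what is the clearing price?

Pooled unit-bids ranked (top 7): 59,825 (Apex-1), 59,775 (Apex-2), 55,650 (Apex-3), 38,489 (Sable-1), 36,509 (Sable-2), 30,680 (Ember-1), 29,789 (Sable-3)
First bid not allocated: $27,600.
Allocation: Apex 3, Ember 1, Sable 3.

Apex 3, Ember 1, Sable 3; clearing price $27,600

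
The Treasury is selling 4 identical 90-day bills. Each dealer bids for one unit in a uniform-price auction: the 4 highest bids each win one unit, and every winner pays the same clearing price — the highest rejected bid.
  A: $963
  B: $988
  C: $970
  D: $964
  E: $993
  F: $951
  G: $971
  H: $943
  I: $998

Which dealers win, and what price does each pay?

I, E, B, G; each pays $970

Bids ranked high→low: 998 (I), 993 (E), 988 (B), 971 (G), 970 (C), 964 (D), …
The 4 highest are I, E, B, G.
Clearing price = highest rejected bid = $970.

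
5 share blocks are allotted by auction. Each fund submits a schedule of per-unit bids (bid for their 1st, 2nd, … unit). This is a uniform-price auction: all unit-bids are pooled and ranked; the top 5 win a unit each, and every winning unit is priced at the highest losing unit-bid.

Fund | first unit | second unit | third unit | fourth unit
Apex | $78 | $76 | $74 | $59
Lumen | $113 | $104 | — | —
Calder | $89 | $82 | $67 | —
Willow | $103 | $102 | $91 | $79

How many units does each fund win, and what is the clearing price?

Merging the schedules and taking the best 5: 113 (Lumen-1), 104 (Lumen-2), 103 (Willow-1), 102 (Willow-2), 91 (Willow-3)
Highest rejected unit-bid = $89.
Allocation: Lumen 2, Willow 3.

Lumen 2, Willow 3; clearing price $89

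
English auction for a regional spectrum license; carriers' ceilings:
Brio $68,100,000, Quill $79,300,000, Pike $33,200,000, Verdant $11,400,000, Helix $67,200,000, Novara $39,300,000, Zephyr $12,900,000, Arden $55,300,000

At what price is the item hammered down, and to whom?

Open ascending-bid auction: the price rises until one bidder remains; the winner pays the price at which the last rival dropped out.
Limits ranked: 79,300,000 (Quill) > 68,100,000 (Brio) > 67,200,000 (Helix) > 55,300,000 (Arden) > 39,300,000 (Novara) > 33,200,000 (Pike) > …
Bidding ends when Brio exits at $68,100,000; Quill takes it.

Quill wins at $68,100,000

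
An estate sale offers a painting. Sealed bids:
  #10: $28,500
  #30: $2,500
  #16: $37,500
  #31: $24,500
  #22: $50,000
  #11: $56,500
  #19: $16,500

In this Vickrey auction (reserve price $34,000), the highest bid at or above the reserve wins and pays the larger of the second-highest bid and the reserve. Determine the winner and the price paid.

Sorting bids: 56,500 (#11) > 50,000 (#22) > 37,500 (#16) > 28,500 (#10) > 24,500 (#31) > 16,500 (#19) > …
Highest eligible bid: #11 at $56,500.
max(second-highest $50,000, reserve $34,000) = $50,000; the reserve does not bind.

#11 pays $50,000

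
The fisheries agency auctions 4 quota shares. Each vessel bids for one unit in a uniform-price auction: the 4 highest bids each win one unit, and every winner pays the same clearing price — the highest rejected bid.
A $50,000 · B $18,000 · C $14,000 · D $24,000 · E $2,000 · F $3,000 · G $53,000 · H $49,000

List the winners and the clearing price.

Ordering the bids: 53,000 (G), 50,000 (A), 49,000 (H), 24,000 (D), 18,000 (B), 14,000 (C), …
The 4 highest are G, A, H, D.
First losing bid is B's $18,000, which sets the uniform price.

G, A, H, D; each pays $18,000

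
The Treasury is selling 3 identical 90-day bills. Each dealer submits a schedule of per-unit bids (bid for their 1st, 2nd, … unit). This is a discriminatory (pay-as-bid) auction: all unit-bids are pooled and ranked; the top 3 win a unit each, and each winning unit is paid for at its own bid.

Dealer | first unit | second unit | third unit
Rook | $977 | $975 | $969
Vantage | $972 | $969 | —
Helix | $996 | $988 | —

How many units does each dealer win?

Pooled unit-bids ranked (top 3): 996 (Helix-1), 988 (Helix-2), 977 (Rook-1)
Next rejected bid: $975 (not a price — pay-as-bid).
Allocation: Helix 2, Rook 1.

Helix 2, Rook 1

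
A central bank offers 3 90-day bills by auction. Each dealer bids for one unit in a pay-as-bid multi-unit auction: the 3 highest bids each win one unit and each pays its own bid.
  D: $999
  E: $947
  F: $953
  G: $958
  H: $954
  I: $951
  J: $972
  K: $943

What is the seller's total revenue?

Total revenue: $2,929

Sorting: 999 (D), 972 (J), 958 (G), 954 (H), 953 (F), …
Winners (3 units): D, J, G.
Total revenue = 999 + 972 + 958 = $2,929.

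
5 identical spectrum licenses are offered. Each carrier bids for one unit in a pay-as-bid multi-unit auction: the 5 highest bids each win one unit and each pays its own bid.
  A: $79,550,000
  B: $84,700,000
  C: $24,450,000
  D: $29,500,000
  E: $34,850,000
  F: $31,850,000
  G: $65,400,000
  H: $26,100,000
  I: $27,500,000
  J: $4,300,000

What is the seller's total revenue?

Sorting: 84,700,000 (B), 79,550,000 (A), 65,400,000 (G), 34,850,000 (E), 31,850,000 (F), 29,500,000 (D), 27,500,000 (I), …
Winners (5 units): B, A, G, E, F.
Total revenue = 84,700,000 + 79,550,000 + 65,400,000 + 34,850,000 + 31,850,000 = $296,350,000.

Total revenue: $296,350,000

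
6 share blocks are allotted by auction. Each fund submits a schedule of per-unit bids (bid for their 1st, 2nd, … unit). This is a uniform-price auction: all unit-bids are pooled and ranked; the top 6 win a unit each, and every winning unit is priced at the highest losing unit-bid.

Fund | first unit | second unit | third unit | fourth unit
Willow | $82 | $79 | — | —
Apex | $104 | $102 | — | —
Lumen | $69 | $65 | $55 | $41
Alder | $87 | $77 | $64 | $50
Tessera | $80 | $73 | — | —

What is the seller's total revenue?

Pooled unit-bids ranked (top 6): 104 (Apex-1), 102 (Apex-2), 87 (Alder-1), 82 (Willow-1), 80 (Tessera-1), 79 (Willow-2)
The (k+1)-th unit-bid is $77.
Allocation: Alder 1, Apex 2, Tessera 1, Willow 2. Every unit priced at $77.
Revenue = 6 × 77 = $462.

Total revenue: $462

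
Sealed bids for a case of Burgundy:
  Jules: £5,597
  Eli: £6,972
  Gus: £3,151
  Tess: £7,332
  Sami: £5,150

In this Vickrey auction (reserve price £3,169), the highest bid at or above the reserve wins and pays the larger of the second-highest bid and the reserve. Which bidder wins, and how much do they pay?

Vickrey auction (reserve price £3,169): the highest bid at or above the reserve wins and pays the larger of the second-highest bid and the reserve.
Bids ranked: 7,332 (Tess) > 6,972 (Eli) > 5,597 (Jules) > 5,150 (Sami) > 3,151 (Gus)
Highest eligible bid: Tess at £7,332.
Second-highest bid £6,972 exceeds the reserve £3,169 → payment £6,972.

Tess pays £6,972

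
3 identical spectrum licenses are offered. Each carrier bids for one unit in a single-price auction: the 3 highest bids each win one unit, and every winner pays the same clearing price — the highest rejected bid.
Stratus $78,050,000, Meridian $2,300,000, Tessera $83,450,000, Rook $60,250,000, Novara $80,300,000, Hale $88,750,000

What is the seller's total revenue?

Total revenue: $234,150,000

Sorting: 88,750,000 (Hale), 83,450,000 (Tessera), 80,300,000 (Novara), 78,050,000 (Stratus), 60,250,000 (Rook), …
Top 3: Hale, Tessera, Novara.
First losing bid is Stratus's $78,050,000, which sets the uniform price.
Total revenue = 3 × $78,050,000 = $234,150,000.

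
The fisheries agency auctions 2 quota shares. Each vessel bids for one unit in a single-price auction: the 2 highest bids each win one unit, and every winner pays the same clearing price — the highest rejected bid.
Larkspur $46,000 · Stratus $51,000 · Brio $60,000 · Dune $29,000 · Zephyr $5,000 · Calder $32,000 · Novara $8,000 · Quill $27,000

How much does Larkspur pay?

Larkspur pays $0

Sorting: 60,000 (Brio), 51,000 (Stratus), 46,000 (Larkspur), 32,000 (Calder), …
Winners (2 units): Brio, Stratus.
Highest unsuccessful bid: $46,000 → clearing price.
Larkspur does not win → pays $0.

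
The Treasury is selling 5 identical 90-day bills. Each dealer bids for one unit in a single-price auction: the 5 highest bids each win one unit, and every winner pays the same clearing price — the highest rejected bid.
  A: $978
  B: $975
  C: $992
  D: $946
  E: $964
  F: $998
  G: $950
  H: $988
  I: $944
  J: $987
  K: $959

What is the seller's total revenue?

Total revenue: $4,875

Sorting: 998 (F), 992 (C), 988 (H), 987 (J), 978 (A), 975 (B), 964 (E), …
The 5 highest are F, C, H, J, A.
Highest unsuccessful bid: $975 → clearing price.
Total revenue = 5 × $975 = $4,875.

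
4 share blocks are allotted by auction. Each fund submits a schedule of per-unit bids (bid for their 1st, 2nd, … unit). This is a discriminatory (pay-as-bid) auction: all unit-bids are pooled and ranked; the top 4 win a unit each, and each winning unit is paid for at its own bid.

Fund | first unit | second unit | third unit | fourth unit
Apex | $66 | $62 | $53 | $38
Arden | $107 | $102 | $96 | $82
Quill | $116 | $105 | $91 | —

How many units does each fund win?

Arden 2, Quill 2

Merging the schedules and taking the best 4: 116 (Quill-1), 107 (Arden-1), 105 (Quill-2), 102 (Arden-2)
Next rejected bid: $96 (not a price — pay-as-bid).
Allocation: Arden 2, Quill 2.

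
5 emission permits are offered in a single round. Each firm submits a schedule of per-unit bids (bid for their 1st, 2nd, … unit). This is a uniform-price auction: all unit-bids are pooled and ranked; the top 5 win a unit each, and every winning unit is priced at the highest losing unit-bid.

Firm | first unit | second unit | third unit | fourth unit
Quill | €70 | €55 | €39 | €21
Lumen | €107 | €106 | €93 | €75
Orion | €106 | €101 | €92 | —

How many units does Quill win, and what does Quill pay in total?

Quill: 0 units, pays €0

Pooled unit-bids ranked (top 5): 107 (Lumen-1), 106 (Lumen-2), 106 (Orion-1), 101 (Orion-2), 93 (Lumen-3)
First bid not allocated: €92.
Quill wins 0 unit(s) at €92 each.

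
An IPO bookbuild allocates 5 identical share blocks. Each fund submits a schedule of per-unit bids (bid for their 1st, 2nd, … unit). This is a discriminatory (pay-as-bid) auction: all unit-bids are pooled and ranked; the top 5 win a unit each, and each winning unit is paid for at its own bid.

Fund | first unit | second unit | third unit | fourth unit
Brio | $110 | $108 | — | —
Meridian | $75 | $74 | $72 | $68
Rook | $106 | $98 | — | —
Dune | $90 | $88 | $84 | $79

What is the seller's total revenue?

Pooled unit-bids ranked (top 5): 110 (Brio-1), 108 (Brio-2), 106 (Rook-1), 98 (Rook-2), 90 (Dune-1)
Next rejected bid: $88 (not a price — pay-as-bid).
Each winning unit pays its own bid.
Revenue = 110 + 108 + 106 + 98 + 90 = $512.

Total revenue: $512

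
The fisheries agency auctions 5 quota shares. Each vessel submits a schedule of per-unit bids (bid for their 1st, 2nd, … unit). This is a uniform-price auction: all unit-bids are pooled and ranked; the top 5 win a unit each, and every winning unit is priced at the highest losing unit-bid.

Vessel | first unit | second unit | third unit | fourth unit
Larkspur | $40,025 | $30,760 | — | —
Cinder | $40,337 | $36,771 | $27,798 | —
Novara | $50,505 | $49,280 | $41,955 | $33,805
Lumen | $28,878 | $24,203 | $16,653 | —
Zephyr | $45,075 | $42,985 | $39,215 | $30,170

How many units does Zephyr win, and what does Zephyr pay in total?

Zephyr: 2 units, pays $80,674

Merging the schedules and taking the best 5: 50,505 (Novara-1), 49,280 (Novara-2), 45,075 (Zephyr-1), 42,985 (Zephyr-2), 41,955 (Novara-3)
The (k+1)-th unit-bid is $40,337.
Zephyr wins 2 unit(s) at $40,337 each.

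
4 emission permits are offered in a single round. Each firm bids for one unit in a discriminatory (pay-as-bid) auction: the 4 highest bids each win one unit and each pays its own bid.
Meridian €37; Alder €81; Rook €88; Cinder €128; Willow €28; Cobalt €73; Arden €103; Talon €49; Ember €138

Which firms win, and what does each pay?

Sorting: 138 (Ember), 128 (Cinder), 103 (Arden), 88 (Rook), 81 (Alder), 73 (Cobalt), …
The 4 highest are Ember, Cinder, Arden, Rook.
Each winner pays its own bid: Ember €138, Cinder €128, Arden €103, Rook €88.

Ember €138, Cinder €128, Arden €103, Rook €88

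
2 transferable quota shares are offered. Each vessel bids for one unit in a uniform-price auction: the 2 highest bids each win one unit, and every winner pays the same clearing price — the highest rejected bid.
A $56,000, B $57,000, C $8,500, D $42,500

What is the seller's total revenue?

Total revenue: $85,000

Sorting: 57,000 (B), 56,000 (A), 42,500 (D), 8,500 (C)
Top 2: B, A.
Clearing price = highest rejected bid = $42,500.
Total revenue = 2 × $42,500 = $85,000.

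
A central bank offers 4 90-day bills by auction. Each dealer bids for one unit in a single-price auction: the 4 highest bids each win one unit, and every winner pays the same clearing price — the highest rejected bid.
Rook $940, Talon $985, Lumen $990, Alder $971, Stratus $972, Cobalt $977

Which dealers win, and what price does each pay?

Lumen, Talon, Cobalt, Stratus; each pays $971

Ordering the bids: 990 (Lumen), 985 (Talon), 977 (Cobalt), 972 (Stratus), 971 (Alder), 940 (Rook)
Winners (4 units): Lumen, Talon, Cobalt, Stratus.
Highest unsuccessful bid: $971 → clearing price.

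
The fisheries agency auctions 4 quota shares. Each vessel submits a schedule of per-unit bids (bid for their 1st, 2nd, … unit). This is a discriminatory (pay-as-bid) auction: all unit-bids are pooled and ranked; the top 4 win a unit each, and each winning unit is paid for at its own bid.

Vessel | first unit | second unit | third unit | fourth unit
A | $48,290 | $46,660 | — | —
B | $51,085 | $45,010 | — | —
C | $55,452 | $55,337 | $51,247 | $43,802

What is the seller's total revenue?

Total revenue: $213,121

Pooled unit-bids ranked (top 4): 55,452 (C-1), 55,337 (C-2), 51,247 (C-3), 51,085 (B-1)
Next rejected bid: $48,290 (not a price — pay-as-bid).
Each winning unit pays its own bid.
Revenue = 55,452 + 55,337 + 51,247 + 51,085 = $213,121.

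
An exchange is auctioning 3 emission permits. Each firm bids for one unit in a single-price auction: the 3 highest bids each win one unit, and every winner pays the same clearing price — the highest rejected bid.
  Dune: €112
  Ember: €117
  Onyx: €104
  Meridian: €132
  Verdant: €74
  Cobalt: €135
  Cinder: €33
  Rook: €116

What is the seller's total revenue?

Bids ranked high→low: 135 (Cobalt), 132 (Meridian), 117 (Ember), 116 (Rook), 112 (Dune), …
The 3 highest are Cobalt, Meridian, Ember.
First losing bid is Rook's €116, which sets the uniform price.
Total revenue = 3 × €116 = €348.

Total revenue: €348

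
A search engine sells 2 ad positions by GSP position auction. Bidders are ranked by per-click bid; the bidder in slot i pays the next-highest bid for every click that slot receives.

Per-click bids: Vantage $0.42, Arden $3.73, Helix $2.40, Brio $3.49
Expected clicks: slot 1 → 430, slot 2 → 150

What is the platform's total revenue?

Total revenue: $1860.70

Sorting advertisers: $3.73 (Arden) > $3.49 (Brio) > $2.40 (Helix) > …
Slot 1: Arden pays $3.49 × 430 = $1500.70
Slot 2: Brio pays $2.40 × 150 = $360.00
Total = $1860.70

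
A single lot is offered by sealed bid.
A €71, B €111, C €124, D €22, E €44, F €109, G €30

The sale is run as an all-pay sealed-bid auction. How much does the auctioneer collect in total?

Total revenue: €511

Sorting bids: 124 (C) > 111 (B) > 109 (F) > 71 (A) > 44 (E) > 30 (G) > …
C wins with the top bid; all bids are sunk regardless.
Every bidder forfeits their bid regardless of winning.
Revenue = 71 + 111 + 124 + 22 + 44 + 109 + 30 = €511.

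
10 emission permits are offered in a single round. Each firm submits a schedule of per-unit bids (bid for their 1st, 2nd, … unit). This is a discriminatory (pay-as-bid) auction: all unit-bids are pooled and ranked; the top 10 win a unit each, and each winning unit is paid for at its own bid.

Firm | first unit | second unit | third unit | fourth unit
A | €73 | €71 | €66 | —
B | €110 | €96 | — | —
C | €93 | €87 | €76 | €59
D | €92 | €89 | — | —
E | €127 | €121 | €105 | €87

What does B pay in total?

B pays €206

Pooled unit-bids ranked (top 10): 127 (E-1), 121 (E-2), 110 (B-1), 105 (E-3), 96 (B-2), 93 (C-1), 92 (D-1), 89 (D-2), 87 (C-2), 87 (E-4)
Next rejected bid: €76 (not a price — pay-as-bid).
B's winning unit-bids: 110 + 96 = €206.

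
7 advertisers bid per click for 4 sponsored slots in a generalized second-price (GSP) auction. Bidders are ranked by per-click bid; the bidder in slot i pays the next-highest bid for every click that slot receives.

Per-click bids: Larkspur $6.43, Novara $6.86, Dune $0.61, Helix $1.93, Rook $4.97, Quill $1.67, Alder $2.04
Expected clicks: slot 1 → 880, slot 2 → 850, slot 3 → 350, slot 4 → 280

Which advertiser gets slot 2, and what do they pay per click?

Per-click bids in order: $6.86 (Novara) > $6.43 (Larkspur) > $4.97 (Rook) > $2.04 (Alder) > $1.93 (Helix) > …
Slot 2 goes to the second-ranked bidder, Larkspur, who pays the next bid down: $4.97/click.

Larkspur; $4.97 per click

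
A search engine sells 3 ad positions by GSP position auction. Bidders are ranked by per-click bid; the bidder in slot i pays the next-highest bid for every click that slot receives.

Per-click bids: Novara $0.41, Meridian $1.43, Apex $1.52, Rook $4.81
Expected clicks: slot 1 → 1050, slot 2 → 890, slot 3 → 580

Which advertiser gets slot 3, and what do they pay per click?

Sorting advertisers: $4.81 (Rook) > $1.52 (Apex) > $1.43 (Meridian) > $0.41 (Novara)
Slot 3 goes to the third-ranked bidder, Meridian, who pays the next bid down: $0.41/click.

Meridian; $0.41 per click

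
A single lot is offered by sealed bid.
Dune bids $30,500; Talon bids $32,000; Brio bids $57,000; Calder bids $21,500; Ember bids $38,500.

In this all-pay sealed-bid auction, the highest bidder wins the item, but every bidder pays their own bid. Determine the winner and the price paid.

All-pay sealed-bid auction: the highest bidder wins the item, but every bidder pays their own bid.
Sorting bids: 57,000 (Brio) > 38,500 (Ember) > 32,000 (Talon) > 30,500 (Dune) > 21,500 (Calder)
Brio wins with the top bid; all bids are sunk regardless.

Brio pays $57,000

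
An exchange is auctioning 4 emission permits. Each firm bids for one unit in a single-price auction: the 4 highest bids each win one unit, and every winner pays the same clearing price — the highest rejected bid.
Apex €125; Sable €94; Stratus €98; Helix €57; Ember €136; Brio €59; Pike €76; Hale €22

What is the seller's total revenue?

Sorting: 136 (Ember), 125 (Apex), 98 (Stratus), 94 (Sable), 76 (Pike), 59 (Brio), …
The 4 highest are Ember, Apex, Stratus, Sable.
Clearing price = highest rejected bid = €76.
Total revenue = 4 × €76 = €304.

Total revenue: €304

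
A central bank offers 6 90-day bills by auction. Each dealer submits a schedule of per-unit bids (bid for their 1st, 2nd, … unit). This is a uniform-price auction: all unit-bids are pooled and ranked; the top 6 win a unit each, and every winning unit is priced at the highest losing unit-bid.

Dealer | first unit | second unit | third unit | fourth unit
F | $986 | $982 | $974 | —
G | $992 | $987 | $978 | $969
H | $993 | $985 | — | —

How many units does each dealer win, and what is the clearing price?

F 2, G 2, H 2; clearing price $978

All unit-bids, highest first — top 6: 993 (H-1), 992 (G-1), 987 (G-2), 986 (F-1), 985 (H-2), 982 (F-2)
The (k+1)-th unit-bid is $978.
Allocation: F 2, G 2, H 2.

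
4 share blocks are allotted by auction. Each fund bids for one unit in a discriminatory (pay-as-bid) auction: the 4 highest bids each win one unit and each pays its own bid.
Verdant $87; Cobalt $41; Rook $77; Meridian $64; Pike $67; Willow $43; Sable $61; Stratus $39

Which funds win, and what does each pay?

Sorting: 87 (Verdant), 77 (Rook), 67 (Pike), 64 (Meridian), 61 (Sable), 43 (Willow), …
Top 4: Verdant, Rook, Pike, Meridian.
Each winner pays its own bid: Verdant $87, Rook $77, Pike $67, Meridian $64.

Verdant $87, Rook $77, Pike $67, Meridian $64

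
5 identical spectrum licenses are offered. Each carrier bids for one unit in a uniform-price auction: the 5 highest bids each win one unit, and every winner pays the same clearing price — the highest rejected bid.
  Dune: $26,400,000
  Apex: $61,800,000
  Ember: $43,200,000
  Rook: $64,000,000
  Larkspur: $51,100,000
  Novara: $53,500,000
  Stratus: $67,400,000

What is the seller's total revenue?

Total revenue: $216,000,000

Sorting: 67,400,000 (Stratus), 64,000,000 (Rook), 61,800,000 (Apex), 53,500,000 (Novara), 51,100,000 (Larkspur), 43,200,000 (Ember), 26,400,000 (Dune)
The 5 highest are Stratus, Rook, Apex, Novara, Larkspur.
First losing bid is Ember's $43,200,000, which sets the uniform price.
Total revenue = 5 × $43,200,000 = $216,000,000.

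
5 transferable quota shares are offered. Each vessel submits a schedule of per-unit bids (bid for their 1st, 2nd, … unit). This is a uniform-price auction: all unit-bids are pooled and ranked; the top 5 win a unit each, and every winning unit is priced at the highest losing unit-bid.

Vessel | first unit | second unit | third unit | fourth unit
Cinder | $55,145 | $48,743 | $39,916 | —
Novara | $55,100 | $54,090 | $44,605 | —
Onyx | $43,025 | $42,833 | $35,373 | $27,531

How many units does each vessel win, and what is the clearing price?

Merging the schedules and taking the best 5: 55,145 (Cinder-1), 55,100 (Novara-1), 54,090 (Novara-2), 48,743 (Cinder-2), 44,605 (Novara-3)
The (k+1)-th unit-bid is $43,025.
Allocation: Cinder 2, Novara 3.

Cinder 2, Novara 3; clearing price $43,025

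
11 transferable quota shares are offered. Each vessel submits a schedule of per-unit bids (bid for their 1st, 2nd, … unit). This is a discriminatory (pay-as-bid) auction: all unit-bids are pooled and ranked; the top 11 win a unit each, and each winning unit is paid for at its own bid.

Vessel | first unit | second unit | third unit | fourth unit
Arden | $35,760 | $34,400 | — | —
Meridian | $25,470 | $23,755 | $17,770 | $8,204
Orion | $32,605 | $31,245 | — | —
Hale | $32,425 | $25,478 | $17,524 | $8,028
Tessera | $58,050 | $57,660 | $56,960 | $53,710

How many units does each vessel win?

Pooled unit-bids ranked (top 11): 58,050 (Tessera-1), 57,660 (Tessera-2), 56,960 (Tessera-3), 53,710 (Tessera-4), 35,760 (Arden-1), 34,400 (Arden-2), 32,605 (Orion-1), 32,425 (Hale-1), 31,245 (Orion-2), 25,478 (Hale-2), 25,470 (Meridian-1)
Next rejected bid: $23,755 (not a price — pay-as-bid).
Allocation: Arden 2, Hale 2, Meridian 1, Orion 2, Tessera 4.

Arden 2, Hale 2, Meridian 1, Orion 2, Tessera 4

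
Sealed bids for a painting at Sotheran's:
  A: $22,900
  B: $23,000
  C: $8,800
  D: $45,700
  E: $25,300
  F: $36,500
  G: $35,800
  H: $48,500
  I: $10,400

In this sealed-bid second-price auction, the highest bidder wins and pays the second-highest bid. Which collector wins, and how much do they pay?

Sealed-bid second-price auction: the highest bidder wins and pays the second-highest bid.
Bids ranked: 48,500 (H) > 45,700 (D) > 36,500 (F) > 35,800 (G) > 25,300 (E) > 23,000 (B) > …
H is highest; pays the second-highest bid, $45,700.

H pays $45,700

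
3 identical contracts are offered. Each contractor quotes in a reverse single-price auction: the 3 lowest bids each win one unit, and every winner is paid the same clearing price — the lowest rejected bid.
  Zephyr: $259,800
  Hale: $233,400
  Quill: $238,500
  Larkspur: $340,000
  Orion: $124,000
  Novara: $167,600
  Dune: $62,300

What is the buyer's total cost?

Bids ranked low→high: 62,300 (Dune), 124,000 (Orion), 167,600 (Novara), 233,400 (Hale), 238,500 (Quill), …
The 3 lowest are Dune, Orion, Novara.
First losing bid is Hale's $233,400, which sets the uniform price.
Total cost = 3 × $233,400 = $700,200.

Total cost: $700,200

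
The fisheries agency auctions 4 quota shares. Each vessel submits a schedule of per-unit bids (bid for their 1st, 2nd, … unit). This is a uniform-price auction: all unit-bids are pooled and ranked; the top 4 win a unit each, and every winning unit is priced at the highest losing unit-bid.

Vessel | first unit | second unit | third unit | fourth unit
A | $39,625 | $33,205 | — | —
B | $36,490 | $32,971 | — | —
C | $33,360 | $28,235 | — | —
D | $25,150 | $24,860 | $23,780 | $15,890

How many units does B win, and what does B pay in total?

Pooled unit-bids ranked (top 4): 39,625 (A-1), 36,490 (B-1), 33,360 (C-1), 33,205 (A-2)
First bid not allocated: $32,971.
B wins 1 unit(s) at $32,971 each.

B: 1 unit, pays $32,971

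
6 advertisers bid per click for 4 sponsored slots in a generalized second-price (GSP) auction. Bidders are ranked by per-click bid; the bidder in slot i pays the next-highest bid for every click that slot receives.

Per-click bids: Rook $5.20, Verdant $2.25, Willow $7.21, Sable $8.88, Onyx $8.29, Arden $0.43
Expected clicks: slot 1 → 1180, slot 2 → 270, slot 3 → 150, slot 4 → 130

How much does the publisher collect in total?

Ranked by bid: $8.88 (Sable) > $8.29 (Onyx) > $7.21 (Willow) > $5.20 (Rook) > $2.25 (Verdant) > …
Slot 1: Sable pays $8.29 × 1180 = $9782.20
Slot 2: Onyx pays $7.21 × 270 = $1946.70
Slot 3: Willow pays $5.20 × 150 = $780.00
Slot 4: Rook pays $2.25 × 130 = $292.50
Total = $12801.40

Total revenue: $12801.40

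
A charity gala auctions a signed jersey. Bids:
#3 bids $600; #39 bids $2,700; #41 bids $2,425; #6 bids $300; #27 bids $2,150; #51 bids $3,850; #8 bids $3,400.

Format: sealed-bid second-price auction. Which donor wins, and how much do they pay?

#51 pays $3,400

Bids ranked: 3,850 (#51) > 3,400 (#8) > 2,700 (#39) > 2,425 (#41) > 2,150 (#27) > 600 (#3) > …
#51 wins with the highest bid; price is set by the runner-up at $3,400.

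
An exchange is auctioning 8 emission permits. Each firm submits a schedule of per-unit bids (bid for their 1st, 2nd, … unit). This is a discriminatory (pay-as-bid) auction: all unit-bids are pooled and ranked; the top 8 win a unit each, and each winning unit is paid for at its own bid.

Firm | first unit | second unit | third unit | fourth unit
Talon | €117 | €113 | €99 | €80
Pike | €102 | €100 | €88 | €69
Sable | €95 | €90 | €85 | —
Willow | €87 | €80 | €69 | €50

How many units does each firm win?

Pike 3, Sable 2, Talon 3

Merging the schedules and taking the best 8: 117 (Talon-1), 113 (Talon-2), 102 (Pike-1), 100 (Pike-2), 99 (Talon-3), 95 (Sable-1), 90 (Sable-2), 88 (Pike-3)
Next rejected bid: €87 (not a price — pay-as-bid).
Allocation: Pike 3, Sable 2, Talon 3.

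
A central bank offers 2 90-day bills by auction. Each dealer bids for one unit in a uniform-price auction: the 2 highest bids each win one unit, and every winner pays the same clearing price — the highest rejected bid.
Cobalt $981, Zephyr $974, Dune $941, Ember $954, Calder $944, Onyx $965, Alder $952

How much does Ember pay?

Sorting: 981 (Cobalt), 974 (Zephyr), 965 (Onyx), 954 (Ember), …
Winners (2 units): Cobalt, Zephyr.
Clearing price = highest rejected bid = $965.
Ember does not win → pays $0.

Ember pays $0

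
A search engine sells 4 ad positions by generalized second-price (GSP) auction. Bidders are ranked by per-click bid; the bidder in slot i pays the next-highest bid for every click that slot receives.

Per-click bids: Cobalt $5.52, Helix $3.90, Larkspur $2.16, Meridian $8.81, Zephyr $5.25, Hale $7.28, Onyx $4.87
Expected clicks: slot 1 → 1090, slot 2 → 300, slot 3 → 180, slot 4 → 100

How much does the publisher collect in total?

Total revenue: $11023.20

Per-click bids in order: $8.81 (Meridian) > $7.28 (Hale) > $5.52 (Cobalt) > $5.25 (Zephyr) > $4.87 (Onyx) > …
Slot 1: Meridian pays $7.28 × 1090 = $7935.20
Slot 2: Hale pays $5.52 × 300 = $1656.00
Slot 3: Cobalt pays $5.25 × 180 = $945.00
Slot 4: Zephyr pays $4.87 × 100 = $487.00
Total = $11023.20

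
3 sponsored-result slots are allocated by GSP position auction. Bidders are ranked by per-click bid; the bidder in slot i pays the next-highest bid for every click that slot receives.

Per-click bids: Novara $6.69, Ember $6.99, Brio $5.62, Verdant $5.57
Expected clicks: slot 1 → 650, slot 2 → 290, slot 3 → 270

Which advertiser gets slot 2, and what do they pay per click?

Per-click bids in order: $6.99 (Ember) > $6.69 (Novara) > $5.62 (Brio) > $5.57 (Verdant)
Slot 2 goes to the second-ranked bidder, Novara, who pays the next bid down: $5.62/click.

Novara; $5.62 per click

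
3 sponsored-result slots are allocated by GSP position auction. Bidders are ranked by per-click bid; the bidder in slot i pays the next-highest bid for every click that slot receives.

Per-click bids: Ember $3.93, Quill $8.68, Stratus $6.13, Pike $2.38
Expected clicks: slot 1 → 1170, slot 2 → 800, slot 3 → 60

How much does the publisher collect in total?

Total revenue: $10458.90

Ranked by bid: $8.68 (Quill) > $6.13 (Stratus) > $3.93 (Ember) > $2.38 (Pike)
Slot 1: Quill pays $6.13 × 1170 = $7172.10
Slot 2: Stratus pays $3.93 × 800 = $3144.00
Slot 3: Ember pays $2.38 × 60 = $142.80
Total = $10458.90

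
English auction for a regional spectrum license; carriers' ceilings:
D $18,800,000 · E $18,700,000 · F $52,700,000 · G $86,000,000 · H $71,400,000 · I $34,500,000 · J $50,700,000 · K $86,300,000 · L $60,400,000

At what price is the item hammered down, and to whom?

K wins at $86,000,000

Limits ranked: 86,300,000 (K) > 86,000,000 (G) > 71,400,000 (H) > 60,400,000 (L) > 52,700,000 (F) > 50,700,000 (J) > …
G is the last rival to drop out, at $86,000,000; K remains and wins at that price.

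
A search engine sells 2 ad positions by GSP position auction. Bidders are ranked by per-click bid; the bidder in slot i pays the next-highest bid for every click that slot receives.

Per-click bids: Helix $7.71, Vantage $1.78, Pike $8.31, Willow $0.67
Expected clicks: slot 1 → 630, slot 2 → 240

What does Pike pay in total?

Sorting advertisers: $8.31 (Pike) > $7.71 (Helix) > $1.78 (Vantage) > …
Pike holds slot 1 → pays next bid $7.71 × 630 clicks = $4857.30.

Pike pays $4857.30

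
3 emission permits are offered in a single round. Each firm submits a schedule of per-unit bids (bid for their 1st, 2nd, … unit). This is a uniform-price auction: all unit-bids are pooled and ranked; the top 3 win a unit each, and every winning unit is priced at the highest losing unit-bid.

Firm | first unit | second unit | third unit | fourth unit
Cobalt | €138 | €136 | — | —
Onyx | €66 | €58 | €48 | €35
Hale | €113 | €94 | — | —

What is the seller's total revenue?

Pooled unit-bids ranked (top 3): 138 (Cobalt-1), 136 (Cobalt-2), 113 (Hale-1)
The (k+1)-th unit-bid is €94.
Allocation: Cobalt 2, Hale 1. Every unit priced at €94.
Revenue = 3 × 94 = €282.

Total revenue: €282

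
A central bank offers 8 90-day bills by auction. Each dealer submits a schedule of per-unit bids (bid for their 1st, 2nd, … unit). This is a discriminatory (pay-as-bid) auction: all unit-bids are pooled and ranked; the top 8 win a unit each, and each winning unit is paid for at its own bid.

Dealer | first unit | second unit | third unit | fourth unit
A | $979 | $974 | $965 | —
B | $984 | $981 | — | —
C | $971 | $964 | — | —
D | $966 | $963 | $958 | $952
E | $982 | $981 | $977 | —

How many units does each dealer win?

A 2, B 2, C 1, E 3

Merging the schedules and taking the best 8: 984 (B-1), 982 (E-1), 981 (B-2), 981 (E-2), 979 (A-1), 977 (E-3), 974 (A-2), 971 (C-1)
Next rejected bid: $966 (not a price — pay-as-bid).
Allocation: A 2, B 2, C 1, E 3.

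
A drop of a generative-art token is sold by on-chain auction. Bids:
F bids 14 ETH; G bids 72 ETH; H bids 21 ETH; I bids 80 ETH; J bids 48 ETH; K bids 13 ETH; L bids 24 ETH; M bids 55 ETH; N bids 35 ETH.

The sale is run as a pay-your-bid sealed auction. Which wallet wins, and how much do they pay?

Rule: the highest bidder wins and pays their own bid.
Bids in order: 80 (I) > 72 (G) > 55 (M) > 48 (J) > 35 (N) > 24 (L) > …
I has the highest bid and pays exactly that: 80 ETH.

I pays 80 ETH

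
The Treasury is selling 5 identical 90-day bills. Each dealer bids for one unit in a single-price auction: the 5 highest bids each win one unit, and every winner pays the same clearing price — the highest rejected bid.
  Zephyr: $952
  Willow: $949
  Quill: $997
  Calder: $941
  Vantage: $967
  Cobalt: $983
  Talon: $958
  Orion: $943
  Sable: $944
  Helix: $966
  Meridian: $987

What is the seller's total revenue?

Sorting: 997 (Quill), 987 (Meridian), 983 (Cobalt), 967 (Vantage), 966 (Helix), 958 (Talon), 952 (Zephyr), …
The 5 highest are Quill, Meridian, Cobalt, Vantage, Helix.
First losing bid is Talon's $958, which sets the uniform price.
Total revenue = 5 × $958 = $4,790.

Total revenue: $4,790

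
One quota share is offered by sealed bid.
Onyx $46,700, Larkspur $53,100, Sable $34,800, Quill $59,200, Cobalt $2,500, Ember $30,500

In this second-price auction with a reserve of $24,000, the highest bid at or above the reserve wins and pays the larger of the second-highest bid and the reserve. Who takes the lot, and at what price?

Sorting bids: 59,200 (Quill) > 53,100 (Larkspur) > 46,700 (Onyx) > 34,800 (Sable) > 30,500 (Ember) > 2,500 (Cobalt)
Highest eligible bid: Quill at $59,200.
max(second-highest $53,100, reserve $24,000) = $53,100; the reserve does not bind.

Quill pays $53,100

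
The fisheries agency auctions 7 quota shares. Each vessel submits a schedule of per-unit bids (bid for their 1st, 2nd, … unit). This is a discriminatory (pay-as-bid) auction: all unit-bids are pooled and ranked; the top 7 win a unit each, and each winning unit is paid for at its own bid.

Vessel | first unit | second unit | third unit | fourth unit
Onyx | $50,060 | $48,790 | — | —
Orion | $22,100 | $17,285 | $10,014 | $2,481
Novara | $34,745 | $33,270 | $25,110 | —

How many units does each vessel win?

Novara 3, Onyx 2, Orion 2

All unit-bids, highest first — top 7: 50,060 (Onyx-1), 48,790 (Onyx-2), 34,745 (Novara-1), 33,270 (Novara-2), 25,110 (Novara-3), 22,100 (Orion-1), 17,285 (Orion-2)
Next rejected bid: $10,014 (not a price — pay-as-bid).
Allocation: Novara 3, Onyx 2, Orion 2.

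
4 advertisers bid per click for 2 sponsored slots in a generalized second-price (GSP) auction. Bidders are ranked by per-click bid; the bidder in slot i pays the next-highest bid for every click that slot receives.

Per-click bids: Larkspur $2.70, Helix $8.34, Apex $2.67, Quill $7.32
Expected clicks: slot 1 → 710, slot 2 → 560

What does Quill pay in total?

Quill pays $1512.00

Sorting advertisers: $8.34 (Helix) > $7.32 (Quill) > $2.70 (Larkspur) > …
Quill holds slot 2 → pays next bid $2.70 × 560 clicks = $1512.00.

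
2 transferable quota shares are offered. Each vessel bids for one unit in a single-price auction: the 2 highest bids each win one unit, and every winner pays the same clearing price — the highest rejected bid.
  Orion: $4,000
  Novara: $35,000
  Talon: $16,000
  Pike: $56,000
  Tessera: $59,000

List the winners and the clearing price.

Tessera, Pike; each pays $35,000

Sorting: 59,000 (Tessera), 56,000 (Pike), 35,000 (Novara), 16,000 (Talon), …
Winners (2 units): Tessera, Pike.
First losing bid is Novara's $35,000, which sets the uniform price.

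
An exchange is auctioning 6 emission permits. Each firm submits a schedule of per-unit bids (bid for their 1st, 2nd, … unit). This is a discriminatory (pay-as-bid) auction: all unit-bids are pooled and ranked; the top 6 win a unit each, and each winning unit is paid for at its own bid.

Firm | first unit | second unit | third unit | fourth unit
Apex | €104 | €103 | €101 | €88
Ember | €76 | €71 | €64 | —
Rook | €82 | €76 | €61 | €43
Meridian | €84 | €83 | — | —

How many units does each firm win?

All unit-bids, highest first — top 6: 104 (Apex-1), 103 (Apex-2), 101 (Apex-3), 88 (Apex-4), 84 (Meridian-1), 83 (Meridian-2)
Next rejected bid: €82 (not a price — pay-as-bid).
Allocation: Apex 4, Meridian 2.

Apex 4, Meridian 2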